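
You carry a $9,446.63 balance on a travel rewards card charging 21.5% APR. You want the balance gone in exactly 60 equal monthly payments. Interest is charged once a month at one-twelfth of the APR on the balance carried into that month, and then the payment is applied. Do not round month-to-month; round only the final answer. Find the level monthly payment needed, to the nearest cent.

Monthly rate r = 21.5%/12 = 1.79167% = 0.0179167.
Level-payment amortization: P = B₀·r / (1 − (1+r)^(−n)) = 9446.63·0.0179167 / (1 − 1.01792^(−60)).
Denominator 1 − (1+r)^(−60) = 0.65543871.
P = 169.252 / 0.65543871 ≈ 258.23.

$258.23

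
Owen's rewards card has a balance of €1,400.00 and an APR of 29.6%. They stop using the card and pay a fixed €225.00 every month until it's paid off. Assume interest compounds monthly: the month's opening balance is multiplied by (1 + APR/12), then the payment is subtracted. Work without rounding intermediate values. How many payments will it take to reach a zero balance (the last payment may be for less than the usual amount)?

7 payments

Monthly rate r = 29.6%/12 = 2.46667% = 0.0246667.
Recurrence: B ← B·(1+r) − €225.00.
Month 1: interest €34.53; balance after payment €1,209.53.
Month 2: interest €29.84; balance after payment €1,014.37.
Closed form: n = −ln(1 − rB₀/P)/ln(1+r) = −ln(0.84652)/ln(1.02467) ≈ 6.838, so the balance reaches zero during payment 7.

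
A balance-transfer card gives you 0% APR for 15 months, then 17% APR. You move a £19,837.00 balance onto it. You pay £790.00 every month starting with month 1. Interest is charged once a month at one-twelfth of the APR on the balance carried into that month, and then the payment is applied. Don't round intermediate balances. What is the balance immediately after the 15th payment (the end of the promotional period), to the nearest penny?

£7,987.00

Promo months 1–15 at r₀ = 0%/12 = 0; months 16+ at r₁ = 17%/12 = 0.0141667.
After month 15 (no interest yet): B = £19,837.00 − 15·£790.00 = £7,987.00.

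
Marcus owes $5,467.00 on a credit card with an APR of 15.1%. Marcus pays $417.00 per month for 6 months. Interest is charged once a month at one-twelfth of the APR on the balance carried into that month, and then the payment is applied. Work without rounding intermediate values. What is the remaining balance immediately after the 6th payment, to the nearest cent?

$3,310.92

Monthly rate r = 15.1%/12 = 1.25833% = 0.0125833.
Each month: B ← B·(1+r) − $417.00.
Month 1: interest $68.79; balance after payment $5,118.79.
Month 2: interest $64.41; balance after payment $4,766.20.
Month 3: interest $59.97; balance after payment $4,409.18.
Month 4: interest $55.48; balance after payment $4,047.66.
Month 5: interest $50.93; balance after payment $3,681.59.
Month 6: interest $46.33; balance after payment $3,310.92.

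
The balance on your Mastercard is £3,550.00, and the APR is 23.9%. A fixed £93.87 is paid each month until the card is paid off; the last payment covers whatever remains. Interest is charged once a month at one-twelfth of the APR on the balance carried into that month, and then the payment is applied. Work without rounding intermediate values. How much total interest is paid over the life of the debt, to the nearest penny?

£3,110.27

Monthly rate r = 23.9%/12 = 1.99167% = 0.0199167.
Payoff takes n = ⌈−ln(1 − rB₀/P)/ln(1+r)⌉ = ⌈70.952⌉ = 71 payments; the last is £89.37.
Total paid = 70·£93.87 + £89.37 = £6,660.27.
Total interest = total paid − principal = £6,660.27 − £3,550.00 = £3,110.27.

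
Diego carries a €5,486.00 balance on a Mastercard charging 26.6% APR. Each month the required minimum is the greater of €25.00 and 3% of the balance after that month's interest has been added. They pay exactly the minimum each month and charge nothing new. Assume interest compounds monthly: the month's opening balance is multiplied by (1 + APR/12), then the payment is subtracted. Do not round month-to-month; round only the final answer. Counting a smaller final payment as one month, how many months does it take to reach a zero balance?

282 months

Monthly rate r = 26.6%/12 = 2.21667% = 0.0221667.
While 3% of the post-interest balance exceeds €25.00, each month B ← (B·(1+r))·(1 − 0.03), i.e. B shrinks by the factor (1+r)·0.97 = 0.9915.
This holds for months 1–224. Entering month 225 the balance is €810.94; 3% of the post-interest balance is now below €25.00, so the flat €25.00 minimum applies from here.
From month 225 a fixed €25.00 at rate r clears €810.94 in 58 more payments. Total: 224 + 58 = 282 months.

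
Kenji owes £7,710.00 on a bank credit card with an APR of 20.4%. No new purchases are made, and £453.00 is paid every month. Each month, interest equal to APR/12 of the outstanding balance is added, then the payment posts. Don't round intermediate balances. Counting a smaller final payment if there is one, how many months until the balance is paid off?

Monthly rate r = 20.4%/12 = 1.7% = 0.017.
Recurrence: B ← B·(1+r) − £453.00.
Month 1: interest £131.07; balance after payment £7,388.07.
Month 2: interest £125.60; balance after payment £7,060.67.
Closed form: n = −ln(1 − rB₀/P)/ln(1+r) = −ln(0.71066)/ln(1.017) ≈ 20.262, so the balance reaches zero during payment 21.

21 months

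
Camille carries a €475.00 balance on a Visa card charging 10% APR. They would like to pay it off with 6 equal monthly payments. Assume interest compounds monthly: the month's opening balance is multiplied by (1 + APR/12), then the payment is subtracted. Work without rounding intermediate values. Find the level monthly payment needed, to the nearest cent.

€81.49

Monthly rate r = 10%/12 = 0.833333% = 0.00833333.
Level-payment amortization: P = B₀·r / (1 − (1+r)^(−n)) = 475.00·0.00833333 / (1 − 1.00833^(−6)).
Denominator 1 − (1+r)^(−6) = 0.0485734764.
P = 3.95833 / 0.0485734764 ≈ 81.49.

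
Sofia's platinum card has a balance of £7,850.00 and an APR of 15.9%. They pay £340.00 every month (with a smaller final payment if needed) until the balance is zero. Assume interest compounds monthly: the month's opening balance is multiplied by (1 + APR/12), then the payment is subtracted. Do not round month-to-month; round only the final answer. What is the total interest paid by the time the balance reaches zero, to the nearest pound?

Monthly rate r = 15.9%/12 = 1.325% = 0.01325.
Payoff takes n = ⌈−ln(1 − rB₀/P)/ln(1+r)⌉ = ⌈27.742⌉ = 28 payments; the last is £252.69.
Total paid = 27·£340.00 + £252.69 = £9,432.69.
Total interest = total paid − principal = £9,432.69 − £7,850.00 = £1,582.69.

£1,583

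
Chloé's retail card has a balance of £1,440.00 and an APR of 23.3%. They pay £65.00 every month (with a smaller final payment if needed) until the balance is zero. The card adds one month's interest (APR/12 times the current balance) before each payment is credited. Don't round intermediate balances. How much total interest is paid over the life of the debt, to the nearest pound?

£461

Monthly rate r = 23.3%/12 = 1.94167% = 0.0194167.
Payoff takes n = ⌈−ln(1 − rB₀/P)/ln(1+r)⌉ = ⌈29.245⌉ = 30 payments; the last is £16.01.
Total paid = 29·£65.00 + £16.01 = £1,901.01.
Total interest = total paid − principal = £1,901.01 − £1,440.00 = £461.01.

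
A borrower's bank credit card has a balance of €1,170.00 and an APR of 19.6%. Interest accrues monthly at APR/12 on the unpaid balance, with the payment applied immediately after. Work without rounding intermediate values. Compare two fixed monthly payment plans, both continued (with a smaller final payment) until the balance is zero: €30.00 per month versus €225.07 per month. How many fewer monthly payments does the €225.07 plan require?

57 fewer payments

Monthly rate r = 19.6%/12 = 1.63333% = 0.0163333.
At €30.00/mo: n = ⌈−ln(1 − rB₀/P)/ln(1+r)⌉ = 63 payments (last €16.48); total interest = total paid − €1,170.00 = €706.48.
At €225.07/mo: 6 payments (last €107.74); total interest €63.09.
Payments saved = 63 − 6 = 57.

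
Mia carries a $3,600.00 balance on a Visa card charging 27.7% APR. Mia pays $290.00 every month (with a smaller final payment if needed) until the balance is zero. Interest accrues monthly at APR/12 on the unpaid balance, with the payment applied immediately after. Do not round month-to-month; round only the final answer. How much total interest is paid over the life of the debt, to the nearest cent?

$691.21

Monthly rate r = 27.7%/12 = 2.30833% = 0.0230833.
Payoff takes n = ⌈−ln(1 − rB₀/P)/ln(1+r)⌉ = ⌈14.795⌉ = 15 payments; the last is $231.21.
Total paid = 14·$290.00 + $231.21 = $4,291.21.
Total interest = total paid − principal = $4,291.21 − $3,600.00 = $691.21.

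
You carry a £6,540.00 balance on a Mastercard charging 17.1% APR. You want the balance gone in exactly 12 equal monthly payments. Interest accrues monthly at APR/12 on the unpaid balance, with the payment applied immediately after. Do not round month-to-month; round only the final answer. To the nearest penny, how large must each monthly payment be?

Monthly rate r = 17.1%/12 = 1.425% = 0.01425.
Level-payment amortization: P = B₀·r / (1 − (1+r)^(−n)) = 6540.00·0.01425 / (1 − 1.01425^(−12)).
Denominator 1 − (1+r)^(−12) = 0.156160592.
P = 93.195 / 0.156160592 ≈ 596.79.

£596.79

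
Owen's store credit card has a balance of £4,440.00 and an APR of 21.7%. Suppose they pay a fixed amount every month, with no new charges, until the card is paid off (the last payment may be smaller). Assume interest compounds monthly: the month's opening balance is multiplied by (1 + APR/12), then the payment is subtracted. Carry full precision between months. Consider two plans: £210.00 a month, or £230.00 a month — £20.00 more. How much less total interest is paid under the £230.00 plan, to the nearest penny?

£135.26

Monthly rate r = 21.7%/12 = 1.80833% = 0.0180833.
At £210.00/mo: n = ⌈−ln(1 − rB₀/P)/ln(1+r)⌉ = 27 payments (last £185.80); total interest = total paid − £4,440.00 = £1,205.80.
At £230.00/mo: 24 payments (last £220.54); total interest £1,070.54.
Interest saved = £1,205.80 − £1,070.54 = £135.26.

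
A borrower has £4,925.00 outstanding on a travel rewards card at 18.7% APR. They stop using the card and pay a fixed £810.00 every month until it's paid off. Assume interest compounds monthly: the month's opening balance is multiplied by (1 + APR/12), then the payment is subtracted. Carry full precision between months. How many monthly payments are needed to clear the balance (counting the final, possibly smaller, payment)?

Monthly rate r = 18.7%/12 = 1.55833% = 0.0155833.
Recurrence: B ← B·(1+r) − £810.00.
Month 1: interest £76.75; balance after payment £4,191.75.
Month 2: interest £65.32; balance after payment £3,447.07.
Closed form: n = −ln(1 − rB₀/P)/ln(1+r) = −ln(0.90525)/ln(1.01558) ≈ 6.438, so the balance reaches zero during payment 7.

7 months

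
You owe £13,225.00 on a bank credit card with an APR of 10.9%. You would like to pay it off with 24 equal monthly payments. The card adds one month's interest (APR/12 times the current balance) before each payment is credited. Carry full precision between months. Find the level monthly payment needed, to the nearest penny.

£615.77

Monthly rate r = 10.9%/12 = 0.908333% = 0.00908333.
Level-payment amortization: P = B₀·r / (1 − (1+r)^(−n)) = 13225.00·0.00908333 / (1 − 1.00908^(−24)).
Denominator 1 − (1+r)^(−24) = 0.195082806.
P = 120.127 / 0.195082806 ≈ 615.77.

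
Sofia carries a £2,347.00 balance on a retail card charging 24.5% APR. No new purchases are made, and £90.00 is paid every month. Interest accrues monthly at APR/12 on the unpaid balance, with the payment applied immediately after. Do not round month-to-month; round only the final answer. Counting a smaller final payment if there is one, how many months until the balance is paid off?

Monthly rate r = 24.5%/12 = 2.04167% = 0.0204167.
Recurrence: B ← B·(1+r) − £90.00.
Month 1: interest £47.92; balance after payment £2,304.92.
Month 2: interest £47.06; balance after payment £2,261.98.
Closed form: n = −ln(1 − rB₀/P)/ln(1+r) = −ln(0.46758)/ln(1.02042) ≈ 37.612, so the balance reaches zero during payment 38.

38 months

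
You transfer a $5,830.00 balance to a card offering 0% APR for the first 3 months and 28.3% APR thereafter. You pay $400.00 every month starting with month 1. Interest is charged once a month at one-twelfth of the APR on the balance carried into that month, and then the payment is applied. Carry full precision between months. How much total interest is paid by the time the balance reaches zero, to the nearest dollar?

$842

Promo months 1–3 at r₀ = 0%/12 = 0; months 4+ at r₁ = 28.3%/12 = 0.0235833.
After month 3 (no interest yet): B = $5,830.00 − 3·$400.00 = $4,630.00.
Then at r₁ with $400.00/mo: n₂ = −ln(1 − r₁·B/P)/ln(1+r₁) ≈ 13.68 → 14 more payments.
Total paid = 16·$400.00 + $271.69 = $6,671.69; interest = $6,671.69 − $5,830.00 = $841.69.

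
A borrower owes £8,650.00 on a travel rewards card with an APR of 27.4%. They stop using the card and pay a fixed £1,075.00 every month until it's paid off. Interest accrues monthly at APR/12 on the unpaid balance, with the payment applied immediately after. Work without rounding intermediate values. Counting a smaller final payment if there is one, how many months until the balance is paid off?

9 payments

Monthly rate r = 27.4%/12 = 2.28333% = 0.0228333.
Recurrence: B ← B·(1+r) − £1,075.00.
Month 1: interest £197.51; balance after payment £7,772.51.
Month 2: interest £177.47; balance after payment £6,874.98.
Closed form: n = −ln(1 − rB₀/P)/ln(1+r) = −ln(0.81627)/ln(1.02283) ≈ 8.992, so the balance reaches zero during payment 9.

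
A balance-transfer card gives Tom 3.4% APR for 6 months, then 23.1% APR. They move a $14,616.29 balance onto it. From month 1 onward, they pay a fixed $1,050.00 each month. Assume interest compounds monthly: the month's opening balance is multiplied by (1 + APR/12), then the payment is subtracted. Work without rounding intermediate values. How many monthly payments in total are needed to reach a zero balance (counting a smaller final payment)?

15 months

Promo months 1–6 at r₀ = 3.4%/12 = 0.00283333; months 7+ at r₁ = 23.1%/12 = 0.01925.
After month 6: iterate B ← B·(1+r₀) − $1,050.00 for 6 months → $8,521.74.
Then at r₁ with $1,050.00/mo: n₂ = −ln(1 − r₁·B/P)/ln(1+r₁) ≈ 8.91 → 9 more payments.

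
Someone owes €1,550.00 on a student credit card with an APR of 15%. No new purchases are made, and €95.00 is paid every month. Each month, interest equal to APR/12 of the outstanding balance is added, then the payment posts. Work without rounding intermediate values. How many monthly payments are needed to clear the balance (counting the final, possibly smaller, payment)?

Monthly rate r = 15%/12 = 1.25% = 0.0125.
Recurrence: B ← B·(1+r) − €95.00.
Month 1: interest €19.38; balance after payment €1,474.38.
Month 2: interest €18.43; balance after payment €1,397.80.
Closed form: n = −ln(1 − rB₀/P)/ln(1+r) = −ln(0.79605)/ln(1.0125) ≈ 18.361, so the balance reaches zero during payment 19.

19 payments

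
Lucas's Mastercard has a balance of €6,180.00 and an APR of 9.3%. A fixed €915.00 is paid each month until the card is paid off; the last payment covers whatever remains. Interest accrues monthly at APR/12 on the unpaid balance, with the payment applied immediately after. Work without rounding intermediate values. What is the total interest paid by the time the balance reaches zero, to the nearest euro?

€192

Monthly rate r = 9.3%/12 = 0.775% = 0.00775.
Payoff takes n = ⌈−ln(1 − rB₀/P)/ln(1+r)⌉ = ⌈6.964⌉ = 7 payments; the last is €882.31.
Total paid = 6·€915.00 + €882.31 = €6,372.31.
Total interest = total paid − principal = €6,372.31 − €6,180.00 = €192.31.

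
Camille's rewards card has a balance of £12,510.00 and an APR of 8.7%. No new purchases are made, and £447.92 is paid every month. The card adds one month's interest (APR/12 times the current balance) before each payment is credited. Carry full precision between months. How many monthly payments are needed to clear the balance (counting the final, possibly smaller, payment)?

Monthly rate r = 8.7%/12 = 0.725% = 0.00725.
Recurrence: B ← B·(1+r) − £447.92.
Month 1: interest £90.70; balance after payment £12,152.78.
Month 2: interest £88.11; balance after payment £11,792.97.
Closed form: n = −ln(1 − rB₀/P)/ln(1+r) = −ln(0.79751)/ln(1.00725) ≈ 31.321, so the balance reaches zero during payment 32.

32 months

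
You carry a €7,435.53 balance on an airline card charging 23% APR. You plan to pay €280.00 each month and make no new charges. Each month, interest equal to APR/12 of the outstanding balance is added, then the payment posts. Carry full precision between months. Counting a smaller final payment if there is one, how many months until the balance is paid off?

Monthly rate r = 23%/12 = 1.91667% = 0.0191667.
Recurrence: B ← B·(1+r) − €280.00.
Month 1: interest €142.51; balance after payment €7,298.04.
Month 2: interest €139.88; balance after payment €7,157.92.
Closed form: n = −ln(1 − rB₀/P)/ln(1+r) = −ln(0.49102)/ln(1.01917) ≈ 37.464, so the balance reaches zero during payment 38.

38 months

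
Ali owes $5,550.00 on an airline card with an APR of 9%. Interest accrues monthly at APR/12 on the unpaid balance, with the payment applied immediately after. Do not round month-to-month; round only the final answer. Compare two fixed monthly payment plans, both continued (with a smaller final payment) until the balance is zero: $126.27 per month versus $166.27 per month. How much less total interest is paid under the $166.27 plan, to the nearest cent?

$346.98

Monthly rate r = 9%/12 = 0.75% = 0.0075.
At $126.27/mo: n = ⌈−ln(1 − rB₀/P)/ln(1+r)⌉ = 54 payments (last $66.69); total interest = total paid − $5,550.00 = $1,209.00.
At $166.27/mo: 39 payments (last $93.76); total interest $862.02.
Interest saved = $1,209.00 − $862.02 = $346.98.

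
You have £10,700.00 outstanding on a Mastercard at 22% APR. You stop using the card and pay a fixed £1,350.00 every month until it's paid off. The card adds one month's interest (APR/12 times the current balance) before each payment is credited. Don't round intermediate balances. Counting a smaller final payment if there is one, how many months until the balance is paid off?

9 months

Monthly rate r = 22%/12 = 1.83333% = 0.0183333.
Recurrence: B ← B·(1+r) − £1,350.00.
Month 1: interest £196.17; balance after payment £9,546.17.
Month 2: interest £175.01; balance after payment £8,371.18.
Closed form: n = −ln(1 − rB₀/P)/ln(1+r) = −ln(0.85469)/ln(1.01833) ≈ 8.643, so the balance reaches zero during payment 9.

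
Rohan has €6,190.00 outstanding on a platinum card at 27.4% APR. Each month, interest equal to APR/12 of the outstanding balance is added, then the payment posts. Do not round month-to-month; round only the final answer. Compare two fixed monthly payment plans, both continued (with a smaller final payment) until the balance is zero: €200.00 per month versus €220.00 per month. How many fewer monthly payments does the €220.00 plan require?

Monthly rate r = 27.4%/12 = 2.28333% = 0.0228333.
At €200.00/mo: n = ⌈−ln(1 − rB₀/P)/ln(1+r)⌉ = 55 payments (last €66.03); total interest = total paid − €6,190.00 = €4,676.03.
At €220.00/mo: 46 payments (last €122.68); total interest €3,832.68.
Payments saved = 55 − 46 = 9.

9 fewer payments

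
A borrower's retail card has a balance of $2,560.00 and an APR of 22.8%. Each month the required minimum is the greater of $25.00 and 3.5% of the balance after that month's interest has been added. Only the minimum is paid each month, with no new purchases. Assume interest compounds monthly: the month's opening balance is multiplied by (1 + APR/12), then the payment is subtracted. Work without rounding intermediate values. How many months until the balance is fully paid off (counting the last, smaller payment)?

118 months

Monthly rate r = 22.8%/12 = 1.9% = 0.019.
While 3.5% of the post-interest balance exceeds $25.00, each month B ← (B·(1+r))·(1 − 0.035), i.e. B shrinks by the factor (1+r)·0.965 = 0.98333.
This holds for months 1–78. Entering month 79 the balance is $690.17; 3.5% of the post-interest balance is now below $25.00, so the flat $25.00 minimum applies from here.
From month 79 a fixed $25.00 at rate r clears $690.17 in 40 more payments. Total: 78 + 40 = 118 months.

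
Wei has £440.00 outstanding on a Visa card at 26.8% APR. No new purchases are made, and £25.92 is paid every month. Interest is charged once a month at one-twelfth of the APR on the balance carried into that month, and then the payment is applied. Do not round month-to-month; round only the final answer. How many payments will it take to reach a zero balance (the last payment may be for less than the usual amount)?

22 months

Monthly rate r = 26.8%/12 = 2.23333% = 0.0223333.
Recurrence: B ← B·(1+r) − £25.92.
Month 1: interest £9.83; balance after payment £423.91.
Month 2: interest £9.47; balance after payment £407.45.
Closed form: n = −ln(1 − rB₀/P)/ln(1+r) = −ln(0.62088)/ln(1.02233) ≈ 21.578, so the balance reaches zero during payment 22.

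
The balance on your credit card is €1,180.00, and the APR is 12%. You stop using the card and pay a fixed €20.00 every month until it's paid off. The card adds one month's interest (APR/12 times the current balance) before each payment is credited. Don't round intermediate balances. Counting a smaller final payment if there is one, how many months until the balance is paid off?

Monthly rate r = 12%/12 = 1% = 0.01.
Recurrence: B ← B·(1+r) − €20.00.
Month 1: interest €11.80; balance after payment €1,171.80.
Month 2: interest €11.72; balance after payment €1,163.52.
Closed form: n = −ln(1 − rB₀/P)/ln(1+r) = −ln(0.41)/ln(1.01) ≈ 89.605, so the balance reaches zero during payment 90.

90 months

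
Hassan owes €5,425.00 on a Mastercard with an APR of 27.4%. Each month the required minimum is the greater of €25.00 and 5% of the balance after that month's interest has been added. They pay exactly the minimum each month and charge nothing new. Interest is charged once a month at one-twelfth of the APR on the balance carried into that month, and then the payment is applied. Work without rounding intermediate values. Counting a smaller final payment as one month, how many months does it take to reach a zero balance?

Monthly rate r = 27.4%/12 = 2.28333% = 0.0228333.
While 5% of the post-interest balance exceeds €25.00, each month B ← (B·(1+r))·(1 − 0.05), i.e. B shrinks by the factor (1+r)·0.95 = 0.97169.
This holds for months 1–84. Entering month 85 the balance is €486.17; 5% of the post-interest balance is now below €25.00, so the flat €25.00 minimum applies from here.
From month 85 a fixed €25.00 at rate r clears €486.17 in 27 more payments. Total: 84 + 27 = 111 months.

111 months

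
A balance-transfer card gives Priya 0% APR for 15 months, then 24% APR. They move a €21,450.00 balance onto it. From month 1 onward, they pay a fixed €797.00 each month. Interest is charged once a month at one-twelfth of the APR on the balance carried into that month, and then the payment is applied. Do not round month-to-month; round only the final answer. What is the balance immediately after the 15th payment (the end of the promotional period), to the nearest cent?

Promo months 1–15 at r₀ = 0%/12 = 0; months 16+ at r₁ = 24%/12 = 0.02.
After month 15 (no interest yet): B = €21,450.00 − 15·€797.00 = €9,495.00.

€9,495.00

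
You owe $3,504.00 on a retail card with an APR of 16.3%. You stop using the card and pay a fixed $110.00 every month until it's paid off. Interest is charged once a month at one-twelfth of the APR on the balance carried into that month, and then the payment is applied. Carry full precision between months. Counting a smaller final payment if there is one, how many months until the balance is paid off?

Monthly rate r = 16.3%/12 = 1.35833% = 0.0135833.
Recurrence: B ← B·(1+r) − $110.00.
Month 1: interest $47.60; balance after payment $3,441.60.
Month 2: interest $46.75; balance after payment $3,378.34.
Closed form: n = −ln(1 − rB₀/P)/ln(1+r) = −ln(0.56731)/ln(1.01358) ≈ 42.014, so the balance reaches zero during payment 43.

43 months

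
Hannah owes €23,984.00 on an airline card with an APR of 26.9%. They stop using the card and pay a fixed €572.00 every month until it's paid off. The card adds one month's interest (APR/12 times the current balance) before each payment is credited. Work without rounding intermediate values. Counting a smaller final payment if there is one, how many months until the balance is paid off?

Monthly rate r = 26.9%/12 = 2.24167% = 0.0224167.
Recurrence: B ← B·(1+r) − €572.00.
Month 1: interest €537.64; balance after payment €23,949.64.
Month 2: interest €536.87; balance after payment €23,914.51.
Closed form: n = −ln(1 − rB₀/P)/ln(1+r) = −ln(0.060068)/ln(1.02242) ≈ 126.856, so the balance reaches zero during payment 127.

127 months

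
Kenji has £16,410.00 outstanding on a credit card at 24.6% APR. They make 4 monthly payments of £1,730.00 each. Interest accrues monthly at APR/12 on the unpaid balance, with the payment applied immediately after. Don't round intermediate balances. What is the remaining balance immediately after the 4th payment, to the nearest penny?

£10,661.85

Monthly rate r = 24.6%/12 = 2.05% = 0.0205.
Each month: B ← B·(1+r) − £1,730.00.
Month 1: interest £336.41; balance after payment £15,016.40.
Month 2: interest £307.84; balance after payment £13,594.24.
Month 3: interest £278.68; balance after payment £12,142.92.
Month 4: interest £248.93; balance after payment £10,661.85.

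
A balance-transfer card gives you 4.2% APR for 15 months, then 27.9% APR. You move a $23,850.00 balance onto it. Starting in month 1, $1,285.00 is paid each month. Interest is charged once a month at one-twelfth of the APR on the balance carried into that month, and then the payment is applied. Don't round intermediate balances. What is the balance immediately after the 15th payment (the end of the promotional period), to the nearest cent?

$5,378.80

Promo months 1–15 at r₀ = 4.2%/12 = 0.0035; months 16+ at r₁ = 27.9%/12 = 0.02325.
After month 15: iterate B ← B·(1+r₀) − $1,285.00 for 15 months → $5,378.80.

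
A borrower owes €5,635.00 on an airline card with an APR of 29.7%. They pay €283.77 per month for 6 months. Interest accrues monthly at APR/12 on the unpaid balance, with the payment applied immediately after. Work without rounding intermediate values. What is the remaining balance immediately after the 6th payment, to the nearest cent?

€4,713.80

Monthly rate r = 29.7%/12 = 2.475% = 0.02475.
Each month: B ← B·(1+r) − €283.77.
Month 1: interest €139.47; balance after payment €5,490.70.
Month 2: interest €135.89; balance after payment €5,342.82.
Month 3: interest €132.23; balance after payment €5,191.29.
Month 4: interest €128.48; balance after payment €5,036.00.
Month 5: interest €124.64; balance after payment €4,876.87.
Month 6: interest €120.70; balance after payment €4,713.80.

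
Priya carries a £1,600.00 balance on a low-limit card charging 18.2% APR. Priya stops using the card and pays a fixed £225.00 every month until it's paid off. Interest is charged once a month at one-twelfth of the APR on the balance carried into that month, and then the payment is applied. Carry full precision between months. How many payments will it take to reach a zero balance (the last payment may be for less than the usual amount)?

8 months

Monthly rate r = 18.2%/12 = 1.51667% = 0.0151667.
Recurrence: B ← B·(1+r) − £225.00.
Month 1: interest £24.27; balance after payment £1,399.27.
Month 2: interest £21.22; balance after payment £1,195.49.
Closed form: n = −ln(1 − rB₀/P)/ln(1+r) = −ln(0.89215)/ln(1.01517) ≈ 7.582, so the balance reaches zero during payment 8.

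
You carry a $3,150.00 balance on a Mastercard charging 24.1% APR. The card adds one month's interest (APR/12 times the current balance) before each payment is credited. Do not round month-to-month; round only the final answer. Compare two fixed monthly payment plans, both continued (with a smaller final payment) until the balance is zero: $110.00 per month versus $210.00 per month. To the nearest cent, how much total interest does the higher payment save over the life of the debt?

$949.26

Monthly rate r = 24.1%/12 = 2.00833% = 0.0200833.
At $110.00/mo: n = ⌈−ln(1 − rB₀/P)/ln(1+r)⌉ = 44 payments (last $5.07); total interest = total paid − $3,150.00 = $1,585.07.
At $210.00/mo: 19 payments (last $5.81); total interest $635.81.
Interest saved = $1,585.07 − $635.81 = $949.26.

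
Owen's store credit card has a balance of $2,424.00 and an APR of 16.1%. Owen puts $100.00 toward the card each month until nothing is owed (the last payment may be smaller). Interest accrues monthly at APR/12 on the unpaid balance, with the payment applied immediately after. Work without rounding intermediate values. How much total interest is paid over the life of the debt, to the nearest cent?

Monthly rate r = 16.1%/12 = 1.34167% = 0.0134167.
Payoff takes n = ⌈−ln(1 − rB₀/P)/ln(1+r)⌉ = ⌈29.516⌉ = 30 payments; the last is $51.73.
Total paid = 29·$100.00 + $51.73 = $2,951.73.
Total interest = total paid − principal = $2,951.73 − $2,424.00 = $527.73.

$527.73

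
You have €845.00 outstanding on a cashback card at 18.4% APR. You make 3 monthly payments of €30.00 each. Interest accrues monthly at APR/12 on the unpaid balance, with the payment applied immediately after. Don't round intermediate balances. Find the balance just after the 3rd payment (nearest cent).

Monthly rate r = 18.4%/12 = 1.53333% = 0.0153333.
Each month: B ← B·(1+r) − €30.00.
Month 1: interest €12.96; balance after payment €827.96.
Month 2: interest €12.70; balance after payment €810.65.
Month 3: interest €12.43; balance after payment €793.08.

€793.08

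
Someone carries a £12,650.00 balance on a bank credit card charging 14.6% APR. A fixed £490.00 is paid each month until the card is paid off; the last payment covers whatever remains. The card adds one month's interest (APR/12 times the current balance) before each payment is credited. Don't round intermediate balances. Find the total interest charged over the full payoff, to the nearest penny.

Monthly rate r = 14.6%/12 = 1.21667% = 0.0121667.
Payoff takes n = ⌈−ln(1 − rB₀/P)/ln(1+r)⌉ = ⌈31.176⌉ = 32 payments; the last is £86.77.
Total paid = 31·£490.00 + £86.77 = £15,276.77.
Total interest = total paid − principal = £15,276.77 − £12,650.00 = £2,626.77.

£2,626.77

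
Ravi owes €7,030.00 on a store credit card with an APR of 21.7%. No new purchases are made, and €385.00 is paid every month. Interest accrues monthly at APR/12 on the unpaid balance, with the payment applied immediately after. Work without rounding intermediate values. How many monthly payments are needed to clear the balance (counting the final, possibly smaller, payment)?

23 payments

Monthly rate r = 21.7%/12 = 1.80833% = 0.0180833.
Recurrence: B ← B·(1+r) − €385.00.
Month 1: interest €127.13; balance after payment €6,772.13.
Month 2: interest €122.46; balance after payment €6,509.59.
Closed form: n = −ln(1 − rB₀/P)/ln(1+r) = −ln(0.6698)/ln(1.01808) ≈ 22.362, so the balance reaches zero during payment 23.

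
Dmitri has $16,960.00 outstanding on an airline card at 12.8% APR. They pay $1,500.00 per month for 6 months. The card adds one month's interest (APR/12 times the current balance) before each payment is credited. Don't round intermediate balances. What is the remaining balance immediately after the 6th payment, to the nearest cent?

$8,831.36

Monthly rate r = 12.8%/12 = 1.06667% = 0.0106667.
Each month: B ← B·(1+r) − $1,500.00.
Month 1: interest $180.91; balance after payment $15,640.91.
Month 2: interest $166.84; balance after payment $14,307.74.
Month 3: interest $152.62; balance after payment $12,960.36.
Month 4: interest $138.24; balance after payment $11,598.60.
Month 5: interest $123.72; balance after payment $10,222.32.
Month 6: interest $109.04; balance after payment $8,831.36.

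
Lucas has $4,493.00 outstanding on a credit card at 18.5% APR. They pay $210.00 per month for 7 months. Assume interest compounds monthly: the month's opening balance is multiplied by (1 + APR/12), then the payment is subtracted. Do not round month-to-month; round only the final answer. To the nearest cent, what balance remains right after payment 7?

Monthly rate r = 18.5%/12 = 1.54167% = 0.0154167.
Each month: B ← B·(1+r) − $210.00.
Month 1: interest $69.27; balance after payment $4,352.27.
Month 2: interest $67.10; balance after payment $4,209.36.
Month 3: interest $64.89; balance after payment $4,064.26.
Month 4: interest $62.66; balance after payment $3,916.92.
Month 5: interest $60.39; balance after payment $3,767.30.
Month 6: interest $58.08; balance after payment $3,615.38.
Month 7: interest $55.74; balance after payment $3,461.12.

$3,461.12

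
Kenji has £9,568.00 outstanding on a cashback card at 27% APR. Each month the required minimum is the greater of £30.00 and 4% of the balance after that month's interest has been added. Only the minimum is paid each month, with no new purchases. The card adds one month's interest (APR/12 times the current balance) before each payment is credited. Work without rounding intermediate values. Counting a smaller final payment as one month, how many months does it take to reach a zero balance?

Monthly rate r = 27%/12 = 2.25% = 0.0225.
While 4% of the post-interest balance exceeds £30.00, each month B ← (B·(1+r))·(1 − 0.04), i.e. B shrinks by the factor (1+r)·0.96 = 0.9816.
This holds for months 1–139. Entering month 140 the balance is £723.98; 4% of the post-interest balance is now below £30.00, so the flat £30.00 minimum applies from here.
From month 140 a fixed £30.00 at rate r clears £723.98 in 36 more payments. Total: 139 + 36 = 175 months.

175 months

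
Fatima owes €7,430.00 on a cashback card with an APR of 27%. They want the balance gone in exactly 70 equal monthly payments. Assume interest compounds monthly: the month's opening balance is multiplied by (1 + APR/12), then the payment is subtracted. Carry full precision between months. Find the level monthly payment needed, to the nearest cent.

Monthly rate r = 27%/12 = 2.25% = 0.0225.
Level-payment amortization: P = B₀·r / (1 − (1+r)^(−n)) = 7430.00·0.0225 / (1 − 1.0225^(−70)).
Denominator 1 − (1+r)^(−70) = 0.789346911.
P = 167.175 / 0.789346911 ≈ 211.79.

€211.79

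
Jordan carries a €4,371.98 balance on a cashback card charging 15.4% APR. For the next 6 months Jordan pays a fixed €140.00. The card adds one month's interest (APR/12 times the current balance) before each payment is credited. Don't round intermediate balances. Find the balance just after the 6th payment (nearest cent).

Monthly rate r = 15.4%/12 = 1.28333% = 0.0128333.
Each month: B ← B·(1+r) − €140.00.
Month 1: interest €56.11; balance after payment €4,288.09.
Month 2: interest €55.03; balance after payment €4,203.12.
Month 3: interest €53.94; balance after payment €4,117.06.
Month 4: interest €52.84; balance after payment €4,029.89.
Month 5: interest €51.72; balance after payment €3,941.61.
Month 6: interest €50.58; balance after payment €3,852.19.

€3,852.19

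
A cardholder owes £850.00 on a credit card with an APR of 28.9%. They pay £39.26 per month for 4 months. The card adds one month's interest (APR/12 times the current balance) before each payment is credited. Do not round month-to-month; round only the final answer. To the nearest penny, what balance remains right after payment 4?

Monthly rate r = 28.9%/12 = 2.40833% = 0.0240833.
Each month: B ← B·(1+r) − £39.26.
Month 1: interest £20.47; balance after payment £831.21.
Month 2: interest £20.02; balance after payment £811.97.
Month 3: interest £19.55; balance after payment £792.26.
Month 4: interest £19.08; balance after payment £772.08.

£772.08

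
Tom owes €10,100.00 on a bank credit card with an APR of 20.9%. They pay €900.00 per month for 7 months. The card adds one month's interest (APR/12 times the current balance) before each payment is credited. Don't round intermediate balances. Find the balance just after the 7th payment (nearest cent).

Monthly rate r = 20.9%/12 = 1.74167% = 0.0174167.
Each month: B ← B·(1+r) − €900.00.
Month 1: interest €175.91; balance after payment €9,375.91.
Month 2: interest €163.30; balance after payment €8,639.21.
Month 3: interest €150.47; balance after payment €7,889.67.
Month 4: interest €137.41; balance after payment €7,127.08.
Month 5: interest €124.13; balance after payment €6,351.21.
Month 6: interest €110.62; balance after payment €5,561.83.
Month 7: interest €96.87; balance after payment €4,758.70.

€4,758.70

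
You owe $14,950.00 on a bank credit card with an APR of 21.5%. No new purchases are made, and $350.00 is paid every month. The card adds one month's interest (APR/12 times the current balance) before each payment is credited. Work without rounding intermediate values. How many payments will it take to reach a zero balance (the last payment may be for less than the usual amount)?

82 months

Monthly rate r = 21.5%/12 = 1.79167% = 0.0179167.
Recurrence: B ← B·(1+r) − $350.00.
Month 1: interest $267.85; balance after payment $14,867.85.
Month 2: interest $266.38; balance after payment $14,784.24.
Closed form: n = −ln(1 − rB₀/P)/ln(1+r) = −ln(0.2347)/ln(1.01792) ≈ 81.621, so the balance reaches zero during payment 82.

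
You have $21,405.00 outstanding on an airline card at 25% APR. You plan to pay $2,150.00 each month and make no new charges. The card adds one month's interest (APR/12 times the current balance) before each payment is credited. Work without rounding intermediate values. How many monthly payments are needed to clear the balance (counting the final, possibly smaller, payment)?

Monthly rate r = 25%/12 = 2.08333% = 0.0208333.
Recurrence: B ← B·(1+r) − $2,150.00.
Month 1: interest $445.94; balance after payment $19,700.94.
Month 2: interest $410.44; balance after payment $17,961.37.
Closed form: n = −ln(1 − rB₀/P)/ln(1+r) = −ln(0.79259)/ln(1.02083) ≈ 11.274, so the balance reaches zero during payment 12.

12 months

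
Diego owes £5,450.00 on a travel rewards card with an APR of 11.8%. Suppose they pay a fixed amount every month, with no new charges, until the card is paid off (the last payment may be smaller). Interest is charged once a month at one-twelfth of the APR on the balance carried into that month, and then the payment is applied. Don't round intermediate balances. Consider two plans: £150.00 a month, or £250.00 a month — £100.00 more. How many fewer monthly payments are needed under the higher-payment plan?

21 fewer payments

Monthly rate r = 11.8%/12 = 0.983333% = 0.00983333.
At £150.00/mo: n = ⌈−ln(1 − rB₀/P)/ln(1+r)⌉ = 46 payments (last £26.23); total interest = total paid − £5,450.00 = £1,326.23.
At £250.00/mo: 25 payments (last £164.24); total interest £714.24.
Payments saved = 46 − 25 = 21.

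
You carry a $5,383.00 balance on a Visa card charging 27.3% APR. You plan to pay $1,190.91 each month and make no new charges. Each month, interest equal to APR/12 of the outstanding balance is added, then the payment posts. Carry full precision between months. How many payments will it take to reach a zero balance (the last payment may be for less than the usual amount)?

5 months

Monthly rate r = 27.3%/12 = 2.275% = 0.02275.
Recurrence: B ← B·(1+r) − $1,190.91.
Month 1: interest $122.46; balance after payment $4,314.55.
Month 2: interest $98.16; balance after payment $3,221.80.
Month 3: interest $73.30; balance after payment $2,104.19.
Month 4: interest $47.87; balance after payment $961.15.
Month 5: interest $21.87; balance after payment $0.00.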